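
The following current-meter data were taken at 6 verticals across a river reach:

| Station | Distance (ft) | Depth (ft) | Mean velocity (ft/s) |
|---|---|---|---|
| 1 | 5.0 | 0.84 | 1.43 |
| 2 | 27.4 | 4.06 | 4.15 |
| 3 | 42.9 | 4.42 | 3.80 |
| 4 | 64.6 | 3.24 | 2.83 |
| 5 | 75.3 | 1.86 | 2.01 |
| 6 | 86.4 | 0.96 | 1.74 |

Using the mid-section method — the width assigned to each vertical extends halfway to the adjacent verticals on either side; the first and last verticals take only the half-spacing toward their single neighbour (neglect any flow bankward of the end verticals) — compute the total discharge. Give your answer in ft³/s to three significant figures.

w_1 = (27.4 − 5.0)/2 = 11.2 ft; q_1 = 1.43 × 0.84 × 11.2 = 13.45 ft³/s
w_2 = (42.9 − 5.0)/2 = 18.95 ft; q_2 = 4.15 × 4.06 × 18.95 = 319.3 ft³/s
w_3 = (64.6 − 27.4)/2 = 18.6 ft; q_3 = 3.80 × 4.42 × 18.6 = 312.4 ft³/s
w_4 = (75.3 − 42.9)/2 = 16.2 ft; q_4 = 2.83 × 3.24 × 16.2 = 148.5 ft³/s
w_5 = (86.4 − 64.6)/2 = 10.9 ft; q_5 = 2.01 × 1.86 × 10.9 = 40.75 ft³/s
w_6 = (86.4 − 75.3)/2 = 5.55 ft; q_6 = 1.74 × 0.96 × 5.55 = 9.271 ft³/s
Q = Σ qᵢ = 843.7 ft³/s

844 ft³/s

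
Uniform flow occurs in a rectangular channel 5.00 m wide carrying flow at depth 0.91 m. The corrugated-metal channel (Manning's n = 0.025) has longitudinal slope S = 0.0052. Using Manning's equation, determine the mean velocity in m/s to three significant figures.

A = b·y = 5.00 × 0.91 = 4.550 m²
P = b + 2y = 5.00 + 2×0.91 = 6.820 m
R = A/P = 4.550/6.820 = 0.6672 m
Q = (1/n)·A·R^(2/3)·S^(1/2) = (1/0.025) × 4.550 × 0.6672^(2/3) × 0.0052^(1/2) = 10.02 m³/s
V = Q/A = 10.02/4.550 = 2.202 m/s

2.20 m/s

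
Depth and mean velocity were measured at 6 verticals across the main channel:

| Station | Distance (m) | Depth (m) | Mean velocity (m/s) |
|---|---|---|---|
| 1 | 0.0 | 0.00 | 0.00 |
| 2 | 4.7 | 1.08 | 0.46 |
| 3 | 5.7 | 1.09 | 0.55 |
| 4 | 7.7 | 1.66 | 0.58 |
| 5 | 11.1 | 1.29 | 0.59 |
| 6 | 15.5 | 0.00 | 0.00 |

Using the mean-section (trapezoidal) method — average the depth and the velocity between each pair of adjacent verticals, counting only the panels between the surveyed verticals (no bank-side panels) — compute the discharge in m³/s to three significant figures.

Panel 1-2: Δb = 4.7 m, d̄ = (0.00+1.08)/2 = 0.54, v̄ = (0.00+0.46)/2 = 0.23 → q = 4.7×0.54×0.23 = 0.5837 m³/s
Panel 2-3: Δb = 1 m, d̄ = (1.08+1.09)/2 = 1.085, v̄ = (0.46+0.55)/2 = 0.505 → q = 1×1.085×0.505 = 0.5479 m³/s
Panel 3-4: Δb = 2 m, d̄ = (1.09+1.66)/2 = 1.375, v̄ = (0.55+0.58)/2 = 0.565 → q = 2×1.375×0.565 = 1.554 m³/s
Panel 4-5: Δb = 3.4 m, d̄ = (1.66+1.29)/2 = 1.475, v̄ = (0.58+0.59)/2 = 0.585 → q = 3.4×1.475×0.585 = 2.934 m³/s
Panel 5-6: Δb = 4.4 m, d̄ = (1.29+0.00)/2 = 0.645, v̄ = (0.59+0.00)/2 = 0.295 → q = 4.4×0.645×0.295 = 0.8372 m³/s
Q = Σ q = 6.456 m³/s

6.46 m³/s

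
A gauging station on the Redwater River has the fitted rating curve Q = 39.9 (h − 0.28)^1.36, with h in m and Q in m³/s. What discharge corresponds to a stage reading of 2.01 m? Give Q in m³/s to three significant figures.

84.1 m³/s

Q = 39.9 × (2.01 − 0.28)^1.36 = 39.9 × 1.73^1.36 = 84.08 m³/s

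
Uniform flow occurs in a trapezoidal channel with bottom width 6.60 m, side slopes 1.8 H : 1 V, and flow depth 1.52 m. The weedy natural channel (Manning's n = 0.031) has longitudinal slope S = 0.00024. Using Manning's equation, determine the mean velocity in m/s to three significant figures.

0.534 m/s

A = (b + z·y)·y = (6.60 + 1.8×1.52)×1.52 = 14.19 m²
P = b + 2y√(1+z²) = 6.60 + 2×1.52×√(1+1.8²) = 12.86 m
R = A/P = 14.19/12.86 = 1.103 m
Q = (1/n)·A·R^(2/3)·S^(1/2) = (1/0.031) × 14.19 × 1.103^(2/3) × 0.00024^(1/2) = 7.573 m³/s
V = Q/A = 7.573/14.19 = 0.5337 m/s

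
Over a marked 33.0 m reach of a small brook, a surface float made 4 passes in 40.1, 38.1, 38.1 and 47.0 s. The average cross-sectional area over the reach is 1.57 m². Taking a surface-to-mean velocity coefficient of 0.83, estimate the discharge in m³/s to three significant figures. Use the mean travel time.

t̄ = (40.1 + 38.1 + 38.1 + 47.0) / 4 = 40.825 s
v_surface = L / t̄ = 33.0 / 40.825 = 0.8083 m/s
v_mean = 0.83 × 0.8083 = 0.6709 m/s
Q = A × v_mean = 1.57 × 0.6709 = 1.053 m³/s

1.05 m³/s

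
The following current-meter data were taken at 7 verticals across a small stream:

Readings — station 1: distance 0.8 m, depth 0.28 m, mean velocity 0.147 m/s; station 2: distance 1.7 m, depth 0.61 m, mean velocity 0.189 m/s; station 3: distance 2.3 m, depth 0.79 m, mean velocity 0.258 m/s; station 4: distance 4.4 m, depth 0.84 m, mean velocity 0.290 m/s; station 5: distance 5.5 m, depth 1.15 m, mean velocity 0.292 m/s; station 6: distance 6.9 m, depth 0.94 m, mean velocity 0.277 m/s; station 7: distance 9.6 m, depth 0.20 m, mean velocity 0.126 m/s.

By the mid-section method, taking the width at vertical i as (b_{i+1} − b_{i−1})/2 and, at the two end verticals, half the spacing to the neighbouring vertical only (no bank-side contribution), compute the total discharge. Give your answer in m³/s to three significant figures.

w_1 = (1.7 − 0.8)/2 = 0.45 m; q_1 = 0.147 × 0.28 × 0.45 = 0.01852 m³/s
w_2 = (2.3 − 0.8)/2 = 0.75 m; q_2 = 0.189 × 0.61 × 0.75 = 0.08647 m³/s
w_3 = (4.4 − 1.7)/2 = 1.35 m; q_3 = 0.258 × 0.79 × 1.35 = 0.2752 m³/s
w_4 = (5.5 − 2.3)/2 = 1.6 m; q_4 = 0.290 × 0.84 × 1.6 = 0.3898 m³/s
w_5 = (6.9 − 4.4)/2 = 1.25 m; q_5 = 0.292 × 1.15 × 1.25 = 0.4198 m³/s
w_6 = (9.6 − 5.5)/2 = 2.05 m; q_6 = 0.277 × 0.94 × 2.05 = 0.5338 m³/s
w_7 = (9.6 − 6.9)/2 = 1.35 m; q_7 = 0.126 × 0.20 × 1.35 = 0.03402 m³/s
Q = Σ qᵢ = 1.757 m³/s

1.76 m³/s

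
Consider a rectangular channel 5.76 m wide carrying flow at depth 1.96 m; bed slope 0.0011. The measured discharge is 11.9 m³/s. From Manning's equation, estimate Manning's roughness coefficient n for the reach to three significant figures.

0.0349

A = b·y = 5.76 × 1.96 = 11.29 m²
P = b + 2y = 5.76 + 2×1.96 = 9.680 m
R = A/P = 11.29/9.680 = 1.166 m
n = (1/Q)·A·R^(2/3)·S^(1/2) = (1/11.9) × 11.29 × 1.108 × 0.03317 = 0.03486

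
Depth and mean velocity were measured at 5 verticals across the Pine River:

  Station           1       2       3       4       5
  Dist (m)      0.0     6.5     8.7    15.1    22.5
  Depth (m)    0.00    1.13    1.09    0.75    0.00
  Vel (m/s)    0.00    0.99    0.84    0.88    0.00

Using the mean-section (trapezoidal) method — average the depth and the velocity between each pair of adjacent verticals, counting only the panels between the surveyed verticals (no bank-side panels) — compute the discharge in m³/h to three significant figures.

Panel 1-2: Δb = 6.5 m, d̄ = (0.00+1.13)/2 = 0.565, v̄ = (0.00+0.99)/2 = 0.495 → q = 6.5×0.565×0.495 = 1.818 m³/s
Panel 2-3: Δb = 2.2 m, d̄ = (1.13+1.09)/2 = 1.11, v̄ = (0.99+0.84)/2 = 0.915 → q = 2.2×1.11×0.915 = 2.234 m³/s
Panel 3-4: Δb = 6.4 m, d̄ = (1.09+0.75)/2 = 0.92, v̄ = (0.84+0.88)/2 = 0.86 → q = 6.4×0.92×0.86 = 5.064 m³/s
Panel 4-5: Δb = 7.4 m, d̄ = (0.75+0.00)/2 = 0.375, v̄ = (0.88+0.00)/2 = 0.44 → q = 7.4×0.375×0.44 = 1.221 m³/s
Q = Σ q = 10.34 m³/s
= 10.34 × 3600 = 37210 m³/h

37200 m³/h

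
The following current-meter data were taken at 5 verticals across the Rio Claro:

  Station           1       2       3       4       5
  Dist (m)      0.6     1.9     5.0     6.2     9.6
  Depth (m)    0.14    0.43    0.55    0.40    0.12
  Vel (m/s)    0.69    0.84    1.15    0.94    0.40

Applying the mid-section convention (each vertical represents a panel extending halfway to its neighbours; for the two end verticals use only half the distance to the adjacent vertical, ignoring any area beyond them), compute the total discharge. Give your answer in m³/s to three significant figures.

w_1 = (1.9 − 0.6)/2 = 0.65 m; q_1 = 0.69 × 0.14 × 0.65 = 0.06279 m³/s
w_2 = (5.0 − 0.6)/2 = 2.2 m; q_2 = 0.84 × 0.43 × 2.2 = 0.7946 m³/s
w_3 = (6.2 − 1.9)/2 = 2.15 m; q_3 = 1.15 × 0.55 × 2.15 = 1.360 m³/s
w_4 = (9.6 − 5.0)/2 = 2.3 m; q_4 = 0.94 × 0.40 × 2.3 = 0.8648 m³/s
w_5 = (9.6 − 6.2)/2 = 1.7 m; q_5 = 0.40 × 0.12 × 1.7 = 0.08160 m³/s
Q = Σ qᵢ = 3.164 m³/s

3.16 m³/s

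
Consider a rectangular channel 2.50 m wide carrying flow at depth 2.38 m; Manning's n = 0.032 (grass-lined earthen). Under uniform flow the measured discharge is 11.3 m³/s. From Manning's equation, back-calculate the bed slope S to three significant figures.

0.00482

A = b·y = 2.50 × 2.38 = 5.950 m²
P = b + 2y = 2.50 + 2×2.38 = 7.260 m
R = A/P = 5.950/7.260 = 0.8196 m
S = (Q·n / (1·A·R^(2/3)))² = (11.3×0.032 / (1×5.950×0.8758))² = 0.004816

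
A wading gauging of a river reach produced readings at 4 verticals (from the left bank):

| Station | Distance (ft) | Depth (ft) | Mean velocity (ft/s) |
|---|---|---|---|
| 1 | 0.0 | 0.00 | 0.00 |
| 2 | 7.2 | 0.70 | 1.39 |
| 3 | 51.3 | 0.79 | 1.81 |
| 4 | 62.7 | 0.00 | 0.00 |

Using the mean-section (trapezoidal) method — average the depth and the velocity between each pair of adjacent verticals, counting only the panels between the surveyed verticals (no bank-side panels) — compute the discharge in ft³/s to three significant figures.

58.4 ft³/s

Panel 1-2: Δb = 7.2 ft, d̄ = (0.00+0.70)/2 = 0.35, v̄ = (0.00+1.39)/2 = 0.695 → q = 7.2×0.35×0.695 = 1.751 ft³/s
Panel 2-3: Δb = 44.1 ft, d̄ = (0.70+0.79)/2 = 0.745, v̄ = (1.39+1.81)/2 = 1.6 → q = 44.1×0.745×1.6 = 52.57 ft³/s
Panel 3-4: Δb = 11.4 ft, d̄ = (0.79+0.00)/2 = 0.395, v̄ = (1.81+0.00)/2 = 0.905 → q = 11.4×0.395×0.905 = 4.075 ft³/s
Q = Σ q = 58.39 ft³/s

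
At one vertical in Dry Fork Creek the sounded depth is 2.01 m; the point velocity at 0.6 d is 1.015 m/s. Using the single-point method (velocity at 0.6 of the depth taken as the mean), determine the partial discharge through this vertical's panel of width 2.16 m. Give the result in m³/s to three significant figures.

v̄ = v₀.₆ = 1.015 m/s
q = v̄ × d × w = 1.015 × 2.01 × 2.16 = 4.407 m³/s

4.41 m³/s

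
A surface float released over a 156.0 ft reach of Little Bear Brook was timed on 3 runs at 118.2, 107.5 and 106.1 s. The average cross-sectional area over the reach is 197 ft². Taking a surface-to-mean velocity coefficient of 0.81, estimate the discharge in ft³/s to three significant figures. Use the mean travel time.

t̄ = (118.2 + 107.5 + 106.1) / 3 = 110.6 s
v_surface = L / t̄ = 156.0 / 110.6 = 1.410 ft/s
v_mean = 0.81 × 1.410 = 1.142 ft/s
Q = A × v_mean = 197 × 1.142 = 225.1 ft³/s

225 ft³/s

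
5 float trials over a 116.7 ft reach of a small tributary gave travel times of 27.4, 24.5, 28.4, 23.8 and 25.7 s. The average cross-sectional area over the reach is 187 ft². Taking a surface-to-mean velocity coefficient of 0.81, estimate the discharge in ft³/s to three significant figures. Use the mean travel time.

t̄ = (27.4 + 24.5 + 28.4 + 23.8 + 25.7) / 5 = 25.96 s
v_surface = L / t̄ = 116.7 / 25.96 = 4.495 ft/s
v_mean = 0.81 × 4.495 = 3.641 ft/s
Q = A × v_mean = 187 × 3.641 = 680.9 ft³/s

681 ft³/s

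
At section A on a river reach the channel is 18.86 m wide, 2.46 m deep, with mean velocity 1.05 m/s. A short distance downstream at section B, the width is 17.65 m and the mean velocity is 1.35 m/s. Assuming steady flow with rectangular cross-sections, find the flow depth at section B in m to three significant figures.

Q = A₁V₁ = (18.86×2.46) × 1.05 = 48.72 m³/s
d₂ = Q/(b₂ V₂) = 48.72/(17.65×1.35) = 2.045 m

2.04 m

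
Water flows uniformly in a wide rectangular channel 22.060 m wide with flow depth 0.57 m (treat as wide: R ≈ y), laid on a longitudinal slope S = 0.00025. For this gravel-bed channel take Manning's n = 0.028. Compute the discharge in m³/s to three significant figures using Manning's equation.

A = b·y = 22.060 × 0.57 = 12.57 m²
Wide channel: R ≈ y = 0.57 m
Q = (1/n)·A·R^(2/3)·S^(1/2) = (1/0.028) × 12.57 × 0.5700^(2/3) × 0.00025^(1/2) = 4.881 m³/s

4.88 m³/s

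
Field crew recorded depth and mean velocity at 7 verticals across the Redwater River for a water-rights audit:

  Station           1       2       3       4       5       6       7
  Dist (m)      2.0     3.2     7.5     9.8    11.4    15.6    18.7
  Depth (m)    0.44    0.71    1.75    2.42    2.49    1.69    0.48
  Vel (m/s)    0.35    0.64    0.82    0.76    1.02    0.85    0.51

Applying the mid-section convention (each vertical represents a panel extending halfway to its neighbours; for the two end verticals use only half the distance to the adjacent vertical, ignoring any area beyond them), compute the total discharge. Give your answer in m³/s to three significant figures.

w_1 = (3.2 − 2.0)/2 = 0.6 m; q_1 = 0.35 × 0.44 × 0.6 = 0.09240 m³/s
w_2 = (7.5 − 2.0)/2 = 2.75 m; q_2 = 0.64 × 0.71 × 2.75 = 1.250 m³/s
w_3 = (9.8 − 3.2)/2 = 3.3 m; q_3 = 0.82 × 1.75 × 3.3 = 4.736 m³/s
w_4 = (11.4 − 7.5)/2 = 1.95 m; q_4 = 0.76 × 2.42 × 1.95 = 3.586 m³/s
w_5 = (15.6 − 9.8)/2 = 2.9 m; q_5 = 1.02 × 2.49 × 2.9 = 7.365 m³/s
w_6 = (18.7 − 11.4)/2 = 3.65 m; q_6 = 0.85 × 1.69 × 3.65 = 5.243 m³/s
w_7 = (18.7 − 15.6)/2 = 1.55 m; q_7 = 0.51 × 0.48 × 1.55 = 0.3794 m³/s
Q = Σ qᵢ = 22.65 m³/s

22.7 m³/s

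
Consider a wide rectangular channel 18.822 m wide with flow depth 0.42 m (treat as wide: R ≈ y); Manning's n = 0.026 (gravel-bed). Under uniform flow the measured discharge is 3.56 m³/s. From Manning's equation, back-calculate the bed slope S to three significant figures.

0.000436

A = b·y = 18.822 × 0.42 = 7.905 m²
Wide channel: R ≈ y = 0.42 m
S = (Q·n / (1·A·R^(2/3)))² = (3.56×0.026 / (1×7.905×0.5608))² = 0.0004359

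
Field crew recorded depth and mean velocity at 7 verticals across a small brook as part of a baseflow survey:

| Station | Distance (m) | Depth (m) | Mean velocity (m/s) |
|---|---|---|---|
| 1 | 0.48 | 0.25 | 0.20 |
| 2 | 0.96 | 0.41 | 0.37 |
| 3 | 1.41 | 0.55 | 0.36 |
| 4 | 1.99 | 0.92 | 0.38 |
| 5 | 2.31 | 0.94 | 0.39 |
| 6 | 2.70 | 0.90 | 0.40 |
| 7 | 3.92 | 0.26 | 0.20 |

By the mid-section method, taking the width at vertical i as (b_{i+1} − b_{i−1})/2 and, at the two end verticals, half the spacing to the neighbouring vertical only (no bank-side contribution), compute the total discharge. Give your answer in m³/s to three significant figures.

0.793 m³/s

w_1 = (0.96 − 0.48)/2 = 0.24 m; q_1 = 0.20 × 0.25 × 0.24 = 0.01200 m³/s
w_2 = (1.41 − 0.48)/2 = 0.465 m; q_2 = 0.37 × 0.41 × 0.465 = 0.07054 m³/s
w_3 = (1.99 − 0.96)/2 = 0.515 m; q_3 = 0.36 × 0.55 × 0.515 = 0.1020 m³/s
w_4 = (2.31 − 1.41)/2 = 0.45 m; q_4 = 0.38 × 0.92 × 0.45 = 0.1573 m³/s
w_5 = (2.70 − 1.99)/2 = 0.355 m; q_5 = 0.39 × 0.94 × 0.355 = 0.1301 m³/s
w_6 = (3.92 − 2.31)/2 = 0.805 m; q_6 = 0.40 × 0.90 × 0.805 = 0.2898 m³/s
w_7 = (3.92 − 2.70)/2 = 0.61 m; q_7 = 0.20 × 0.26 × 0.61 = 0.03172 m³/s
Q = Σ qᵢ = 0.7935 m³/s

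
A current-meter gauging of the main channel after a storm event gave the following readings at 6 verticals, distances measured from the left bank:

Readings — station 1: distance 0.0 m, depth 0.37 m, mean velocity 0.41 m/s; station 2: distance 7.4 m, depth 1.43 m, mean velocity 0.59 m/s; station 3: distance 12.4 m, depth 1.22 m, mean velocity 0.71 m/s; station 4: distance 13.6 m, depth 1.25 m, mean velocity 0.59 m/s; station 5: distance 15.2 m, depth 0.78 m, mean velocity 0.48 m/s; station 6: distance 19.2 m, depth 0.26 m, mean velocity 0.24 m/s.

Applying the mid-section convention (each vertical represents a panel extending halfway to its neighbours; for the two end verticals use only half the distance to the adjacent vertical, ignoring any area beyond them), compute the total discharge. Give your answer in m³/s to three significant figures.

w_1 = (7.4 − 0.0)/2 = 3.7 m; q_1 = 0.41 × 0.37 × 3.7 = 0.5613 m³/s
w_2 = (12.4 − 0.0)/2 = 6.2 m; q_2 = 0.59 × 1.43 × 6.2 = 5.231 m³/s
w_3 = (13.6 − 7.4)/2 = 3.1 m; q_3 = 0.71 × 1.22 × 3.1 = 2.685 m³/s
w_4 = (15.2 − 12.4)/2 = 1.4 m; q_4 = 0.59 × 1.25 × 1.4 = 1.033 m³/s
w_5 = (19.2 − 13.6)/2 = 2.8 m; q_5 = 0.48 × 0.78 × 2.8 = 1.048 m³/s
w_6 = (19.2 − 15.2)/2 = 2 m; q_6 = 0.24 × 0.26 × 2 = 0.1248 m³/s
Q = Σ qᵢ = 10.68 m³/s

10.7 m³/s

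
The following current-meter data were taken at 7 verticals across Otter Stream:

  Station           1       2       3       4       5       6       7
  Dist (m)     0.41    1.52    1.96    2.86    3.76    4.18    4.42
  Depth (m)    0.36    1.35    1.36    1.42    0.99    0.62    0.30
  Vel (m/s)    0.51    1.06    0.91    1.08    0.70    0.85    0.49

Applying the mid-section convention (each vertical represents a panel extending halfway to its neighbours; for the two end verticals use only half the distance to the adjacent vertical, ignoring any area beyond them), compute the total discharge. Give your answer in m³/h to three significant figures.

w_1 = (1.52 − 0.41)/2 = 0.555 m; q_1 = 0.51 × 0.36 × 0.555 = 0.1019 m³/s
w_2 = (1.96 − 0.41)/2 = 0.775 m; q_2 = 1.06 × 1.35 × 0.775 = 1.109 m³/s
w_3 = (2.86 − 1.52)/2 = 0.67 m; q_3 = 0.91 × 1.36 × 0.67 = 0.8292 m³/s
w_4 = (3.76 − 1.96)/2 = 0.9 m; q_4 = 1.08 × 1.42 × 0.9 = 1.380 m³/s
w_5 = (4.18 − 2.86)/2 = 0.66 m; q_5 = 0.70 × 0.99 × 0.66 = 0.4574 m³/s
w_6 = (4.42 − 3.76)/2 = 0.33 m; q_6 = 0.85 × 0.62 × 0.33 = 0.1739 m³/s
w_7 = (4.42 − 4.18)/2 = 0.12 m; q_7 = 0.49 × 0.30 × 0.12 = 0.01764 m³/s
Q = Σ qᵢ = 4.069 m³/s
= 4.069 × 3600 = 14650 m³/h

14600 m³/h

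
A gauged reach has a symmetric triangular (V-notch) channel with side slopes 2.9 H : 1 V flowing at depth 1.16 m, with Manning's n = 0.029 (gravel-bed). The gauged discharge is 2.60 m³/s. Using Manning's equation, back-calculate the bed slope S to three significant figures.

0.000832

A = z·y² = 2.9×1.16² = 3.902 m²
P = 2y√(1+z²) = 2×1.16×√(1+2.9²) = 7.117 m
R = A/P = 3.902/7.117 = 0.5483 m
S = (Q·n / (1·A·R^(2/3)))² = (2.60×0.029 / (1×3.902×0.6699))² = 0.0008319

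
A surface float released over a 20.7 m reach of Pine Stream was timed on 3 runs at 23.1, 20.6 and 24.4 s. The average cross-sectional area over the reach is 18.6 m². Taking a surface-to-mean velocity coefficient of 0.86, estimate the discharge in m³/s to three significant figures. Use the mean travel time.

t̄ = (23.1 + 20.6 + 24.4) / 3 = 22.7 s
v_surface = L / t̄ = 20.7 / 22.7 = 0.9119 m/s
v_mean = 0.86 × 0.9119 = 0.7842 m/s
Q = A × v_mean = 18.6 × 0.7842 = 14.59 m³/s

14.6 m³/s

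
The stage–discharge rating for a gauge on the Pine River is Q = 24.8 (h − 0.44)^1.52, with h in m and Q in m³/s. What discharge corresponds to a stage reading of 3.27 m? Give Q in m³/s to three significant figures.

Q = 24.8 × (3.27 − 0.44)^1.52 = 24.8 × 2.83^1.52 = 120.5 m³/s

121 m³/s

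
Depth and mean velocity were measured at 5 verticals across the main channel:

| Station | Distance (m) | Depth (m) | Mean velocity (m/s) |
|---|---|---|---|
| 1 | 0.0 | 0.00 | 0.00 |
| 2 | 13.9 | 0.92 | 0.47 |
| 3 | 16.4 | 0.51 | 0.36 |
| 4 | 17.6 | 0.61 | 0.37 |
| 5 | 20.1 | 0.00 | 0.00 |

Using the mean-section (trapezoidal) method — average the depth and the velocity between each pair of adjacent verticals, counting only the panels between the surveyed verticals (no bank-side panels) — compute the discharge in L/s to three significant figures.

Panel 1-2: Δb = 13.9 m, d̄ = (0.00+0.92)/2 = 0.46, v̄ = (0.00+0.47)/2 = 0.235 → q = 13.9×0.46×0.235 = 1.503 m³/s
Panel 2-3: Δb = 2.5 m, d̄ = (0.92+0.51)/2 = 0.715, v̄ = (0.47+0.36)/2 = 0.415 → q = 2.5×0.715×0.415 = 0.7418 m³/s
Panel 3-4: Δb = 1.2 m, d̄ = (0.51+0.61)/2 = 0.56, v̄ = (0.36+0.37)/2 = 0.365 → q = 1.2×0.56×0.365 = 0.2453 m³/s
Panel 4-5: Δb = 2.5 m, d̄ = (0.61+0.00)/2 = 0.305, v̄ = (0.37+0.00)/2 = 0.185 → q = 2.5×0.305×0.185 = 0.1411 m³/s
Q = Σ q = 2.631 m³/s
= 2.631 × 1000 = 2631 L/s

2630 L/s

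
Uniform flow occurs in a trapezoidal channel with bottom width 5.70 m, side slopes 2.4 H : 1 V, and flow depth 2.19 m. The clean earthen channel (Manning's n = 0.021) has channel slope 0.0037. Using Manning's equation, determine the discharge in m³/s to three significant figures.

A = (b + z·y)·y = (5.70 + 2.4×2.19)×2.19 = 23.99 m²
P = b + 2y√(1+z²) = 5.70 + 2×2.19×√(1+2.4²) = 17.09 m
R = A/P = 23.99/17.09 = 1.404 m
Q = (1/n)·A·R^(2/3)·S^(1/2) = (1/0.021) × 23.99 × 1.404^(2/3) × 0.0037^(1/2) = 87.15 m³/s

87.1 m³/s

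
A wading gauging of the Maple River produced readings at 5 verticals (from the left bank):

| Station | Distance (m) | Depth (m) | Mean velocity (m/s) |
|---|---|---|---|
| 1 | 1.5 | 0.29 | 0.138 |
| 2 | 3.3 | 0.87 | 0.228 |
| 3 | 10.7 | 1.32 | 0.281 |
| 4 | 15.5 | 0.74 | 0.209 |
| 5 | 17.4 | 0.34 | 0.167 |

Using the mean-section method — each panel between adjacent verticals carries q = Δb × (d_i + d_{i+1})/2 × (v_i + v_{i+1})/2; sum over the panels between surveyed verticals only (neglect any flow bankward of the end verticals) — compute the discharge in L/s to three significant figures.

Panel 1-2: Δb = 1.8 m, d̄ = (0.29+0.87)/2 = 0.58, v̄ = (0.138+0.228)/2 = 0.183 → q = 1.8×0.58×0.183 = 0.1911 m³/s
Panel 2-3: Δb = 7.4 m, d̄ = (0.87+1.32)/2 = 1.095, v̄ = (0.228+0.281)/2 = 0.2545 → q = 7.4×1.095×0.2545 = 2.062 m³/s
Panel 3-4: Δb = 4.8 m, d̄ = (1.32+0.74)/2 = 1.03, v̄ = (0.281+0.209)/2 = 0.245 → q = 4.8×1.03×0.245 = 1.211 m³/s
Panel 4-5: Δb = 1.9 m, d̄ = (0.74+0.34)/2 = 0.54, v̄ = (0.209+0.167)/2 = 0.188 → q = 1.9×0.54×0.188 = 0.1929 m³/s
Q = Σ q = 3.657 m³/s
= 3.657 × 1000 = 3657 L/s

3660 L/s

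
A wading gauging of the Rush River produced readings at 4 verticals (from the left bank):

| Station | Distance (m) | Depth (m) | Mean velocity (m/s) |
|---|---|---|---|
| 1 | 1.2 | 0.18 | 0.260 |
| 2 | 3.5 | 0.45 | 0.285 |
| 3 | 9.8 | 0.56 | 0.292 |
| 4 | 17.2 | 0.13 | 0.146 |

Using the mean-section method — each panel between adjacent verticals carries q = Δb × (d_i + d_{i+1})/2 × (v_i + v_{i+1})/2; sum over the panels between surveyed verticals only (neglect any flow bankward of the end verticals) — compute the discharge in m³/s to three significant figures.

1.67 m³/s

Panel 1-2: Δb = 2.3 m, d̄ = (0.18+0.45)/2 = 0.315, v̄ = (0.260+0.285)/2 = 0.2725 → q = 2.3×0.315×0.2725 = 0.1974 m³/s
Panel 2-3: Δb = 6.3 m, d̄ = (0.45+0.56)/2 = 0.505, v̄ = (0.285+0.292)/2 = 0.2885 → q = 6.3×0.505×0.2885 = 0.9179 m³/s
Panel 3-4: Δb = 7.4 m, d̄ = (0.56+0.13)/2 = 0.345, v̄ = (0.292+0.146)/2 = 0.219 → q = 7.4×0.345×0.219 = 0.5591 m³/s
Q = Σ q = 1.674 m³/s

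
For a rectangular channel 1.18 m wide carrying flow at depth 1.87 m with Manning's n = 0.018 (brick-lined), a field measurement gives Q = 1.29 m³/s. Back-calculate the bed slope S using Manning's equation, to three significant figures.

0.000323

A = b·y = 1.18 × 1.87 = 2.207 m²
P = b + 2y = 1.18 + 2×1.87 = 4.920 m
R = A/P = 2.207/4.920 = 0.4485 m
S = (Q·n / (1·A·R^(2/3)))² = (1.29×0.018 / (1×2.207×0.5859))² = 0.0003226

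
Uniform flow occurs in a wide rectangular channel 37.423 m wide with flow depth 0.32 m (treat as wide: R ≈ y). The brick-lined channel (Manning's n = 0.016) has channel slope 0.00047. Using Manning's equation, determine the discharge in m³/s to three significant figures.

A = b·y = 37.423 × 0.32 = 11.98 m²
Wide channel: R ≈ y = 0.32 m
Q = (1/n)·A·R^(2/3)·S^(1/2) = (1/0.016) × 11.98 × 0.3200^(2/3) × 0.00047^(1/2) = 7.591 m³/s

7.59 m³/s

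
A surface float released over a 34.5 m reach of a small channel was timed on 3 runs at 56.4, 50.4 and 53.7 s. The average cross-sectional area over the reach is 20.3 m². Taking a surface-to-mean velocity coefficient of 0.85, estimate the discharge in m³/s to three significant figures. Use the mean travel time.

11.1 m³/s

t̄ = (56.4 + 50.4 + 53.7) / 3 = 53.5 s
v_surface = L / t̄ = 34.5 / 53.5 = 0.6449 m/s
v_mean = 0.85 × 0.6449 = 0.5481 m/s
Q = A × v_mean = 20.3 × 0.5481 = 11.13 m³/s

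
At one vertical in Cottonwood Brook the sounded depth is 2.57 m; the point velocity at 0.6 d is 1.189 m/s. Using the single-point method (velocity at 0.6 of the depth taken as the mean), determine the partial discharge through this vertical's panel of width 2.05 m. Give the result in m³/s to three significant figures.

6.26 m³/s

v̄ = v₀.₆ = 1.189 m/s
q = v̄ × d × w = 1.189 × 2.57 × 2.05 = 6.264 m³/s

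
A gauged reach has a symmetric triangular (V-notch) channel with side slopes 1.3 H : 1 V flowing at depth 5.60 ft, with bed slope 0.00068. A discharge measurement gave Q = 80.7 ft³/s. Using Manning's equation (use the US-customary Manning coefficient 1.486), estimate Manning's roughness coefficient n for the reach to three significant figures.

A = z·y² = 1.3×5.60² = 40.77 ft²
P = 2y√(1+z²) = 2×5.60×√(1+1.3²) = 18.37 ft
R = A/P = 40.77/18.37 = 2.219 ft
n = (1.486/Q)·A·R^(2/3)·S^(1/2) = (1.486/80.7) × 40.77 × 1.701 × 0.02608 = 0.03331

0.0333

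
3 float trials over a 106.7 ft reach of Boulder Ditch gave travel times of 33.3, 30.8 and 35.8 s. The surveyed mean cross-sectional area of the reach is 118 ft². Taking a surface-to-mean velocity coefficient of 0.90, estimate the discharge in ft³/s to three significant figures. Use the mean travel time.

340 ft³/s

t̄ = (33.3 + 30.8 + 35.8) / 3 = 33.3 s
v_surface = L / t̄ = 106.7 / 33.3 = 3.204 ft/s
v_mean = 0.90 × 3.204 = 2.884 ft/s
Q = A × v_mean = 118 × 2.884 = 340.3 ft³/s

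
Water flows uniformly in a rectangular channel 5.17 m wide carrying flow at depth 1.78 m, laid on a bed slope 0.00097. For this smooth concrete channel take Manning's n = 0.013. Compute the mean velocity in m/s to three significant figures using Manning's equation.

2.48 m/s

A = b·y = 5.17 × 1.78 = 9.203 m²
P = b + 2y = 5.17 + 2×1.78 = 8.730 m
R = A/P = 9.203/8.730 = 1.054 m
Q = (1/n)·A·R^(2/3)·S^(1/2) = (1/0.013) × 9.203 × 1.054^(2/3) × 0.00097^(1/2) = 22.84 m³/s
V = Q/A = 22.84/9.203 = 2.481 m/s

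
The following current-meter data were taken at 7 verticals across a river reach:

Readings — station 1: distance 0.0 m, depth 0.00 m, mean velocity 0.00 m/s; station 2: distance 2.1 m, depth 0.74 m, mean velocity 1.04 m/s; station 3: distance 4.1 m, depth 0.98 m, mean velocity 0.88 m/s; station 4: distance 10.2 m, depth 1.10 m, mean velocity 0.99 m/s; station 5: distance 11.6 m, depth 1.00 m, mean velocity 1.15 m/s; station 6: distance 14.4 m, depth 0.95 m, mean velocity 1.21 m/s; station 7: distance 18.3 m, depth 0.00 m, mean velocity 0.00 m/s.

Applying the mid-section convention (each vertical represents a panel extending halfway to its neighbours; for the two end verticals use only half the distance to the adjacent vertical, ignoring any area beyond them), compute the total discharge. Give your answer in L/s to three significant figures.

15400 L/s

w_2 = (4.1 − 0.0)/2 = 2.05 m; q_2 = 1.04 × 0.74 × 2.05 = 1.578 m³/s
w_3 = (10.2 − 2.1)/2 = 4.05 m; q_3 = 0.88 × 0.98 × 4.05 = 3.493 m³/s
w_4 = (11.6 − 4.1)/2 = 3.75 m; q_4 = 0.99 × 1.10 × 3.75 = 4.084 m³/s
w_5 = (14.4 − 10.2)/2 = 2.1 m; q_5 = 1.15 × 1.00 × 2.1 = 2.415 m³/s
w_6 = (18.3 − 11.6)/2 = 3.35 m; q_6 = 1.21 × 0.95 × 3.35 = 3.851 m³/s
Stations 1, 7 contribute zero (depth or velocity is 0).
Q = Σ qᵢ = 15.42 m³/s
= 15.42 × 1000 = 15420 L/s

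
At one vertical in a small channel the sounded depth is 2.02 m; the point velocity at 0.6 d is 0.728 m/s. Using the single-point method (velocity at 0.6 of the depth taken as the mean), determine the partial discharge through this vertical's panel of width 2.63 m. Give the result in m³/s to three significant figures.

3.87 m³/s

v̄ = v₀.₆ = 0.728 m/s
q = v̄ × d × w = 0.7280 × 2.02 × 2.63 = 3.868 m³/s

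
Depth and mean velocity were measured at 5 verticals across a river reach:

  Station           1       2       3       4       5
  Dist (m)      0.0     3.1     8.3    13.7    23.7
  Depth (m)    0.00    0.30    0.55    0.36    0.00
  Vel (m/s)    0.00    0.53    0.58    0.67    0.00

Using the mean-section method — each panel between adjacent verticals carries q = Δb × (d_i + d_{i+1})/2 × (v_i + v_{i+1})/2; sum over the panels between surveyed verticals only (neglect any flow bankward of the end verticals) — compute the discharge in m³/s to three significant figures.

3.49 m³/s

Panel 1-2: Δb = 3.1 m, d̄ = (0.00+0.30)/2 = 0.15, v̄ = (0.00+0.53)/2 = 0.265 → q = 3.1×0.15×0.265 = 0.1232 m³/s
Panel 2-3: Δb = 5.2 m, d̄ = (0.30+0.55)/2 = 0.425, v̄ = (0.53+0.58)/2 = 0.555 → q = 5.2×0.425×0.555 = 1.227 m³/s
Panel 3-4: Δb = 5.4 m, d̄ = (0.55+0.36)/2 = 0.455, v̄ = (0.58+0.67)/2 = 0.625 → q = 5.4×0.455×0.625 = 1.536 m³/s
Panel 4-5: Δb = 10 m, d̄ = (0.36+0.00)/2 = 0.18, v̄ = (0.67+0.00)/2 = 0.335 → q = 10×0.18×0.335 = 0.6030 m³/s
Q = Σ q = 3.488 m³/s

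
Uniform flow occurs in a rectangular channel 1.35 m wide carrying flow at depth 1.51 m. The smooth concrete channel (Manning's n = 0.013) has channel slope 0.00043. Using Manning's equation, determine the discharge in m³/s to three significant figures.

1.96 m³/s

A = b·y = 1.35 × 1.51 = 2.039 m²
P = b + 2y = 1.35 + 2×1.51 = 4.370 m
R = A/P = 2.039/4.370 = 0.4665 m
Q = (1/n)·A·R^(2/3)·S^(1/2) = (1/0.013) × 2.039 × 0.4665^(2/3) × 0.00043^(1/2) = 1.956 m³/s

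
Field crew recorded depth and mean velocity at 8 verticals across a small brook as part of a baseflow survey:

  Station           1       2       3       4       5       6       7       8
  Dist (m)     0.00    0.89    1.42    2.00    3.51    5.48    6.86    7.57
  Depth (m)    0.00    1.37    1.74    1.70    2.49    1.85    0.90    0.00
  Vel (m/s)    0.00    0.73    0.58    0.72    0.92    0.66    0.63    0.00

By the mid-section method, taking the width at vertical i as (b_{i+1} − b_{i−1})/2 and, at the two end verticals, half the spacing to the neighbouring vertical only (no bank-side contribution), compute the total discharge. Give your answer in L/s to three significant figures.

w_2 = (1.42 − 0.00)/2 = 0.71 m; q_2 = 0.73 × 1.37 × 0.71 = 0.7101 m³/s
w_3 = (2.00 − 0.89)/2 = 0.555 m; q_3 = 0.58 × 1.74 × 0.555 = 0.5601 m³/s
w_4 = (3.51 − 1.42)/2 = 1.045 m; q_4 = 0.72 × 1.70 × 1.045 = 1.279 m³/s
w_5 = (5.48 − 2.00)/2 = 1.74 m; q_5 = 0.92 × 2.49 × 1.74 = 3.986 m³/s
w_6 = (6.86 − 3.51)/2 = 1.675 m; q_6 = 0.66 × 1.85 × 1.675 = 2.045 m³/s
w_7 = (7.57 − 5.48)/2 = 1.045 m; q_7 = 0.63 × 0.90 × 1.045 = 0.5925 m³/s
Stations 1, 8 contribute zero (depth or velocity is 0).
Q = Σ qᵢ = 9.173 m³/s
= 9.173 × 1000 = 9173 L/s

9170 L/s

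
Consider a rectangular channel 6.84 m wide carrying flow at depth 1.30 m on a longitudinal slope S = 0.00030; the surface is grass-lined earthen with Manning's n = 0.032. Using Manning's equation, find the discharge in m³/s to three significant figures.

A = b·y = 6.84 × 1.30 = 8.892 m²
P = b + 2y = 6.84 + 2×1.30 = 9.440 m
R = A/P = 8.892/9.440 = 0.9419 m
Q = (1/n)·A·R^(2/3)·S^(1/2) = (1/0.032) × 8.892 × 0.9419^(2/3) × 0.00030^(1/2) = 4.625 m³/s

4.62 m³/s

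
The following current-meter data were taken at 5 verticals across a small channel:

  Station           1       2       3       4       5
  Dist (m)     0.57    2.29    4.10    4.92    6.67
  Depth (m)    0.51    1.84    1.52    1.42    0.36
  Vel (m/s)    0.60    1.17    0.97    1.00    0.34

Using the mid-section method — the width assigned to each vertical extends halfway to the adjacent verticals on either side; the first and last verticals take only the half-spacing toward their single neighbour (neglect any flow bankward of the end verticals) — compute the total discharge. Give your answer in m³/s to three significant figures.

7.93 m³/s

w_1 = (2.29 − 0.57)/2 = 0.86 m; q_1 = 0.60 × 0.51 × 0.86 = 0.2632 m³/s
w_2 = (4.10 − 0.57)/2 = 1.765 m; q_2 = 1.17 × 1.84 × 1.765 = 3.800 m³/s
w_3 = (4.92 − 2.29)/2 = 1.315 m; q_3 = 0.97 × 1.52 × 1.315 = 1.939 m³/s
w_4 = (6.67 − 4.10)/2 = 1.285 m; q_4 = 1.00 × 1.42 × 1.285 = 1.825 m³/s
w_5 = (6.67 − 4.92)/2 = 0.875 m; q_5 = 0.34 × 0.36 × 0.875 = 0.1071 m³/s
Q = Σ qᵢ = 7.933 m³/s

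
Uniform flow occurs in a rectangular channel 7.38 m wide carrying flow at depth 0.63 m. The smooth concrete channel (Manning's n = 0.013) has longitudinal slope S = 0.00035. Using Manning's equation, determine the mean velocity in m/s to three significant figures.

0.952 m/s

A = b·y = 7.38 × 0.63 = 4.649 m²
P = b + 2y = 7.38 + 2×0.63 = 8.640 m
R = A/P = 4.649/8.640 = 0.5381 m
Q = (1/n)·A·R^(2/3)·S^(1/2) = (1/0.013) × 4.649 × 0.5381^(2/3) × 0.00035^(1/2) = 4.427 m³/s
V = Q/A = 4.427/4.649 = 0.9521 m/s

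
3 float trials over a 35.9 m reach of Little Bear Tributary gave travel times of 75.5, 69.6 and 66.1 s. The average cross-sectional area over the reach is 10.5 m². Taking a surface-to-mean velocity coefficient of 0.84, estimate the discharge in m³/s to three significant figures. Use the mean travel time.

4.50 m³/s

t̄ = (75.5 + 69.6 + 66.1) / 3 = 70.4 s
v_surface = L / t̄ = 35.9 / 70.4 = 0.5099 m/s
v_mean = 0.84 × 0.5099 = 0.4284 m/s
Q = A × v_mean = 10.5 × 0.4284 = 4.498 m³/s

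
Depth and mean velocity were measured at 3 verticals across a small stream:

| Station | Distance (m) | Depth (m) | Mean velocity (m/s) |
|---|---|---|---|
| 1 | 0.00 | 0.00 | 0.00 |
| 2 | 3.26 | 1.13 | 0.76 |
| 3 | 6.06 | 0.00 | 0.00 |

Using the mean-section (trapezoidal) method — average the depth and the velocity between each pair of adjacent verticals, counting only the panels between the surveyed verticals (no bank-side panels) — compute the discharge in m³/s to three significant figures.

Panel 1-2: Δb = 3.26 m, d̄ = (0.00+1.13)/2 = 0.565, v̄ = (0.00+0.76)/2 = 0.38 → q = 3.26×0.565×0.38 = 0.6999 m³/s
Panel 2-3: Δb = 2.8 m, d̄ = (1.13+0.00)/2 = 0.565, v̄ = (0.76+0.00)/2 = 0.38 → q = 2.8×0.565×0.38 = 0.6012 m³/s
Q = Σ q = 1.301 m³/s

1.30 m³/s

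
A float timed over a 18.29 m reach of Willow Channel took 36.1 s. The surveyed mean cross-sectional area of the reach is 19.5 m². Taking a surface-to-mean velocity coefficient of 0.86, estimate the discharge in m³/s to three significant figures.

v_surface = L / t̄ = 18.29 / 36.1 = 0.5066 m/s
v_mean = 0.86 × 0.5066 = 0.4357 m/s
Q = A × v_mean = 19.5 × 0.4357 = 8.496 m³/s

8.50 m³/s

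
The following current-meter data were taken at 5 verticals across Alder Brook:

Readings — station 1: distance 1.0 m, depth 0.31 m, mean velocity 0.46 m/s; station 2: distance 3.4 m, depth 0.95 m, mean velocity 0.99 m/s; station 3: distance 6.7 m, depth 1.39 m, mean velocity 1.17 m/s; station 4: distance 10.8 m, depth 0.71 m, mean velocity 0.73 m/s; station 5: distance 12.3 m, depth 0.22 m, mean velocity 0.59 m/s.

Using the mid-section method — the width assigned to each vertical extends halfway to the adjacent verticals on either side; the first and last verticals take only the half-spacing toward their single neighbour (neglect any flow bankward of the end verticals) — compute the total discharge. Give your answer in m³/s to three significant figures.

10.4 m³/s

w_1 = (3.4 − 1.0)/2 = 1.2 m; q_1 = 0.46 × 0.31 × 1.2 = 0.1711 m³/s
w_2 = (6.7 − 1.0)/2 = 2.85 m; q_2 = 0.99 × 0.95 × 2.85 = 2.680 m³/s
w_3 = (10.8 − 3.4)/2 = 3.7 m; q_3 = 1.17 × 1.39 × 3.7 = 6.017 m³/s
w_4 = (12.3 − 6.7)/2 = 2.8 m; q_4 = 0.73 × 0.71 × 2.8 = 1.451 m³/s
w_5 = (12.3 − 10.8)/2 = 0.75 m; q_5 = 0.59 × 0.22 × 0.75 = 0.09735 m³/s
Q = Σ qᵢ = 10.42 m³/s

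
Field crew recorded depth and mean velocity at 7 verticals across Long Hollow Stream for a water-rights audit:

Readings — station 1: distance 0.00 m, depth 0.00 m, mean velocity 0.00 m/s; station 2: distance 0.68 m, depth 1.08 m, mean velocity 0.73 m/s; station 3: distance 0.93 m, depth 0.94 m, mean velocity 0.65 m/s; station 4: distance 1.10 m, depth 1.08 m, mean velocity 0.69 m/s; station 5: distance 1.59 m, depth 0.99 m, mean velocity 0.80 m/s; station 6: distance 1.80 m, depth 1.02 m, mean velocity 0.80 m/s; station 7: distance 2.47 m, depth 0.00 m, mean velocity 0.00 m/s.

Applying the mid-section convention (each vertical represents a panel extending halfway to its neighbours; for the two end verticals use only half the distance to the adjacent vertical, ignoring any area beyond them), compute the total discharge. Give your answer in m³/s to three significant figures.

1.38 m³/s

w_2 = (0.93 − 0.00)/2 = 0.465 m; q_2 = 0.73 × 1.08 × 0.465 = 0.3666 m³/s
w_3 = (1.10 − 0.68)/2 = 0.21 m; q_3 = 0.65 × 0.94 × 0.21 = 0.1283 m³/s
w_4 = (1.59 − 0.93)/2 = 0.33 m; q_4 = 0.69 × 1.08 × 0.33 = 0.2459 m³/s
w_5 = (1.80 − 1.10)/2 = 0.35 m; q_5 = 0.80 × 0.99 × 0.35 = 0.2772 m³/s
w_6 = (2.47 − 1.59)/2 = 0.44 m; q_6 = 0.80 × 1.02 × 0.44 = 0.3590 m³/s
Stations 1, 7 contribute zero (depth or velocity is 0).
Q = Σ qᵢ = 1.377 m³/s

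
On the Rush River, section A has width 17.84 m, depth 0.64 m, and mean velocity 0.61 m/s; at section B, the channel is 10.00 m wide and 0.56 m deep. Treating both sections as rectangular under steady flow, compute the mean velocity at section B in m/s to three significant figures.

1.24 m/s

Q = A₁V₁ = (17.84×0.64) × 0.61 = 6.965 m³/s
A₂ = 10.00 × 0.56 = 5.600 m²
V₂ = Q/A₂ = 6.965/5.600 = 1.244 m/s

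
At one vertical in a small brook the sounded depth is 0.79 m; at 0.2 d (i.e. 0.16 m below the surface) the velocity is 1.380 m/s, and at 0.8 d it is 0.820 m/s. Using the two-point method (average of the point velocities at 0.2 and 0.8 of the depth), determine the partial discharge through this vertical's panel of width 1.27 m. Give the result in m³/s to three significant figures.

1.10 m³/s

v̄ = (1.380 + 0.820) / 2 = 1.100 m/s
q = v̄ × d × w = 1.100 × 0.79 × 1.27 = 1.104 m³/s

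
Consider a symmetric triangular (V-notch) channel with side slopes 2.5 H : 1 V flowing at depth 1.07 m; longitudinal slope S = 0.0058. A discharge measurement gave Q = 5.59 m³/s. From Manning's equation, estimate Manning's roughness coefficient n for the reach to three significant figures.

0.0245

A = z·y² = 2.5×1.07² = 2.862 m²
P = 2y√(1+z²) = 2×1.07×√(1+2.5²) = 5.762 m
R = A/P = 2.862/5.762 = 0.4967 m
n = (1/Q)·A·R^(2/3)·S^(1/2) = (1/5.59) × 2.862 × 0.6272 × 0.07616 = 0.02446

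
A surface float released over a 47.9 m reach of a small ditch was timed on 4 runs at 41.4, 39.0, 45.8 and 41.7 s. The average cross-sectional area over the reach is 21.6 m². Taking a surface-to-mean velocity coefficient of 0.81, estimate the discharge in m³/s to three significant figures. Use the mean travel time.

20.0 m³/s

t̄ = (41.4 + 39.0 + 45.8 + 41.7) / 4 = 41.975 s
v_surface = L / t̄ = 47.9 / 41.975 = 1.141 m/s
v_mean = 0.81 × 1.141 = 0.9243 m/s
Q = A × v_mean = 21.6 × 0.9243 = 19.97 m³/s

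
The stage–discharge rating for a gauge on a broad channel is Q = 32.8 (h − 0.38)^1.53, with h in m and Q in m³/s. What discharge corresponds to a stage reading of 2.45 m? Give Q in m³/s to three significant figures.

99.8 m³/s

Q = 32.8 × (2.45 − 0.38)^1.53 = 32.8 × 2.07^1.53 = 99.84 m³/s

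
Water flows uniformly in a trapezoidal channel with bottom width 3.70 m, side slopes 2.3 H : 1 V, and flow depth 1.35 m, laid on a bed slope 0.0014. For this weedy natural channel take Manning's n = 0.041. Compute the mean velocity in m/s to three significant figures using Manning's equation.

0.836 m/s

A = (b + z·y)·y = (3.70 + 2.3×1.35)×1.35 = 9.187 m²
P = b + 2y√(1+z²) = 3.70 + 2×1.35×√(1+2.3²) = 10.47 m
R = A/P = 9.187/10.47 = 0.8773 m
Q = (1/n)·A·R^(2/3)·S^(1/2) = (1/0.041) × 9.187 × 0.8773^(2/3) × 0.0014^(1/2) = 7.683 m³/s
V = Q/A = 7.683/9.187 = 0.8363 m/s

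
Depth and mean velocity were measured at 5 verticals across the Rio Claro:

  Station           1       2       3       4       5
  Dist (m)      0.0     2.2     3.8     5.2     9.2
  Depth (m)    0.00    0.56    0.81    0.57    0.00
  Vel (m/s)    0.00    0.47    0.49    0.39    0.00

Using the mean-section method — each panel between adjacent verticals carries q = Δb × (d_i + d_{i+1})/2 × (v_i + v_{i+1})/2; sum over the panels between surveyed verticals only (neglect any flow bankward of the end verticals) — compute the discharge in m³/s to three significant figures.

Panel 1-2: Δb = 2.2 m, d̄ = (0.00+0.56)/2 = 0.28, v̄ = (0.00+0.47)/2 = 0.235 → q = 2.2×0.28×0.235 = 0.1448 m³/s
Panel 2-3: Δb = 1.6 m, d̄ = (0.56+0.81)/2 = 0.685, v̄ = (0.47+0.49)/2 = 0.48 → q = 1.6×0.685×0.48 = 0.5261 m³/s
Panel 3-4: Δb = 1.4 m, d̄ = (0.81+0.57)/2 = 0.69, v̄ = (0.49+0.39)/2 = 0.44 → q = 1.4×0.69×0.44 = 0.4250 m³/s
Panel 4-5: Δb = 4 m, d̄ = (0.57+0.00)/2 = 0.285, v̄ = (0.39+0.00)/2 = 0.195 → q = 4×0.285×0.195 = 0.2223 m³/s
Q = Σ q = 1.318 m³/s

1.32 m³/s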